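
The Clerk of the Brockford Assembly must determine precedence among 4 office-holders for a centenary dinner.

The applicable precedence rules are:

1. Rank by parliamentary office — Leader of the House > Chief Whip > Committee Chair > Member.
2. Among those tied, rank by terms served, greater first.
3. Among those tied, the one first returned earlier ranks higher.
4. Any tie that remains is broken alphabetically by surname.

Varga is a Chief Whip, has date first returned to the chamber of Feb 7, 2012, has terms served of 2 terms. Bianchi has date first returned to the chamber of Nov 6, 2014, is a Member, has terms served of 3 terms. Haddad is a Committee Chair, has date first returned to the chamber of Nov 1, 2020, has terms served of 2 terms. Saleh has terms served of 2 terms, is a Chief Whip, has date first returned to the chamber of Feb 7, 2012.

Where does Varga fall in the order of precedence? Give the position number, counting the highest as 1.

By parliamentary office: Saleh and Varga (Chief Whip); then Haddad (Committee Chair); then Bianchi (Member).
Saleh and Varga both have terms served 2 terms, so the next rule applies.
Saleh and Varga both have date first returned to the chamber Feb 7, 2012, so the next rule applies.
Among Saleh and Varga, alphabetically by surname: Saleh before Varga.
Order: Saleh, Varga, Haddad, Bianchi. So position 2.

2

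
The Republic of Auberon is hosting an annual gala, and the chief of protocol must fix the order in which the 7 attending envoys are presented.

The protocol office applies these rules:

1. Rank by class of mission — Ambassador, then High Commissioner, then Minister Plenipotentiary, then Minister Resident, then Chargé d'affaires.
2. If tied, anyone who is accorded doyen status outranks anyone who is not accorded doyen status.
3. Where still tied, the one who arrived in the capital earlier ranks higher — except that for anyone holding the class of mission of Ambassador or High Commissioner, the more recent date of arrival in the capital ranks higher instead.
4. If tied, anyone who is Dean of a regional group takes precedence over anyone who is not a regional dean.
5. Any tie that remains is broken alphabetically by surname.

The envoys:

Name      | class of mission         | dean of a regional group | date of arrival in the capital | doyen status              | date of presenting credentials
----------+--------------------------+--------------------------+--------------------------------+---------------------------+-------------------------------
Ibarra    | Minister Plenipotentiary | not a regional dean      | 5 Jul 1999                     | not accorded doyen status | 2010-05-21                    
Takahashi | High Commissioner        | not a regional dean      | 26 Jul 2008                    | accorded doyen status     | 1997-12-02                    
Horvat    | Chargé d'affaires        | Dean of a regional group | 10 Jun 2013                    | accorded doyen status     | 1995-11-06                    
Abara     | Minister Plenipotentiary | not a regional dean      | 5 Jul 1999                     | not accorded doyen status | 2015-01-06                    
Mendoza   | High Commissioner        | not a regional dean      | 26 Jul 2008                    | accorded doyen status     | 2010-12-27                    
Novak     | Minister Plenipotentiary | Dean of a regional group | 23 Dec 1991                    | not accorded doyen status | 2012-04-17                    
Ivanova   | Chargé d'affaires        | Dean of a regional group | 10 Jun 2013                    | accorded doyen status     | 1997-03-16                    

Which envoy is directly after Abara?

By class of mission: Mendoza and Takahashi (High Commissioner); then Novak, Abara and Ibarra (Minister Plenipotentiary); then Horvat and Ivanova (Chargé d'affaires).
Mendoza and Takahashi are each accorded doyen status, so the next rule applies.
Mendoza and Takahashi both have date of arrival in the capital 26 Jul 2008, so the next rule applies.
Mendoza and Takahashi are each not a regional dean, so the next rule applies.
Among Mendoza and Takahashi, alphabetically by surname: Mendoza before Takahashi.
Novak, Abara and Ibarra are each not accorded doyen status, so the next rule applies.
Among Novak, Abara and Ibarra, by date of arrival in the capital (earlier first): Novak (23 Dec 1991) before Abara and Ibarra (5 Jul 1999).
Abara and Ibarra are each not a regional dean, so the next rule applies.
Among Abara and Ibarra, alphabetically by surname: Abara before Ibarra.
Horvat and Ivanova are each accorded doyen status, so the next rule applies.
Horvat and Ivanova both have date of arrival in the capital 10 Jun 2013, so the next rule applies.
Horvat and Ivanova are each Dean of a regional group, so the next rule applies.
Among Horvat and Ivanova, alphabetically by surname: Horvat before Ivanova.
Order: Mendoza, Takahashi, Novak, Abara, Ibarra, Horvat, Ivanova.

Ibarra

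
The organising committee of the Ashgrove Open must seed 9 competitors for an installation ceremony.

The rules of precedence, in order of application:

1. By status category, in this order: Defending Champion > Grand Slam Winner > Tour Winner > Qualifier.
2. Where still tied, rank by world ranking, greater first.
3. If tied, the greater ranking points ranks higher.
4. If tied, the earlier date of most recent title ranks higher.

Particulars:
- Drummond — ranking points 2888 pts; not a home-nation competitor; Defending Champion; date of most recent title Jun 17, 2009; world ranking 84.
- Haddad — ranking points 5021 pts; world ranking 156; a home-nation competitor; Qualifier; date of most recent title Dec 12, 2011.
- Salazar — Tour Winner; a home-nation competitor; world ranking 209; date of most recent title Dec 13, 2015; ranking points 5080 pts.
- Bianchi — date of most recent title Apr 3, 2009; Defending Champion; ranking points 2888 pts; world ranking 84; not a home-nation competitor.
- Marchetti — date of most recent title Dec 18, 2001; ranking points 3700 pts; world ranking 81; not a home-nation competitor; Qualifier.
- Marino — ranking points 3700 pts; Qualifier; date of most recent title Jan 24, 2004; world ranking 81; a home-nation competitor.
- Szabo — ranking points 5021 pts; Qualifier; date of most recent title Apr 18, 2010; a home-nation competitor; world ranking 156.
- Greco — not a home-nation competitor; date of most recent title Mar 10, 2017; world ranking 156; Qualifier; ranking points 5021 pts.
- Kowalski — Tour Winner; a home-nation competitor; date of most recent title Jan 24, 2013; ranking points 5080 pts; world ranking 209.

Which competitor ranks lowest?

Marino

By status category: Bianchi and Drummond (Defending Champion); then Kowalski and Salazar (Tour Winner); then Szabo, Haddad, Greco, Marchetti and Marino (Qualifier).
Bianchi and Drummond both have world ranking 84, so the next rule applies.
Bianchi and Drummond both have ranking points 2888 pts, so the next rule applies.
Among Bianchi and Drummond, by date of most recent title (earlier first): Bianchi (Apr 3, 2009) before Drummond (Jun 17, 2009).
Kowalski and Salazar both have world ranking 209, so the next rule applies.
Kowalski and Salazar both have ranking points 5080 pts, so the next rule applies.
Among Kowalski and Salazar, by date of most recent title (earlier first): Kowalski (Jan 24, 2013) before Salazar (Dec 13, 2015).
Among Szabo, Haddad, Greco, Marchetti and Marino, by world ranking (higher first): Szabo, Haddad and Greco (156) before Marchetti and Marino (81).
Szabo, Haddad and Greco all have ranking points 5021 pts, so the next rule applies.
Among Szabo, Haddad and Greco, by date of most recent title (earlier first): Szabo (Apr 18, 2010) before Haddad (Dec 12, 2011) before Greco (Mar 10, 2017).
Marchetti and Marino both have ranking points 3700 pts, so the next rule applies.
Among Marchetti and Marino, by date of most recent title (earlier first): Marchetti (Dec 18, 2001) before Marino (Jan 24, 2004).
Order: Bianchi, Drummond, Kowalski, Salazar, Szabo, Haddad, Greco, Marchetti, Marino.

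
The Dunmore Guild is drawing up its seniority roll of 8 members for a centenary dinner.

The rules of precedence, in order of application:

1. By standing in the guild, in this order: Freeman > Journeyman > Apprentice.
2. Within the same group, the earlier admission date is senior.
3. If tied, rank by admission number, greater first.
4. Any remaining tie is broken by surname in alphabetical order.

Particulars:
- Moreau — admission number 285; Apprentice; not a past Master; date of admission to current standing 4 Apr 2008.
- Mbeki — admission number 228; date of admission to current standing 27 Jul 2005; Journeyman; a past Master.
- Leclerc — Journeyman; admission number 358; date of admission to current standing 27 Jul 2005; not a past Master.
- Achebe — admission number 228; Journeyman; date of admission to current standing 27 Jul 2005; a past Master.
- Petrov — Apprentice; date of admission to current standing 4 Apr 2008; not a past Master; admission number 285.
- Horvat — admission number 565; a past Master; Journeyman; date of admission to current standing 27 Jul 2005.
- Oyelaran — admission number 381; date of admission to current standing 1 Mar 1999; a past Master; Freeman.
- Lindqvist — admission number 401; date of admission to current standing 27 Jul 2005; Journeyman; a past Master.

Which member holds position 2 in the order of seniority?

Horvat

By standing in the guild: Oyelaran (Freeman); then Horvat, Lindqvist, Leclerc, Achebe and Mbeki (Journeyman); then Moreau and Petrov (Apprentice).
Horvat, Lindqvist, Leclerc, Achebe and Mbeki all have date of admission to current standing 27 Jul 2005, so the next rule applies.
Among Horvat, Lindqvist, Leclerc, Achebe and Mbeki, by admission number (higher first): Horvat (565) before Lindqvist (401) before Leclerc (358) before Achebe and Mbeki (228).
Among Achebe and Mbeki, alphabetically by surname: Achebe before Mbeki.
Moreau and Petrov both have date of admission to current standing 4 Apr 2008, so the next rule applies.
Moreau and Petrov both have admission number 285, so the next rule applies.
Among Moreau and Petrov, alphabetically by surname: Moreau before Petrov.
Order: Oyelaran, Horvat, Lindqvist, Leclerc, Achebe, Mbeki, Moreau, Petrov.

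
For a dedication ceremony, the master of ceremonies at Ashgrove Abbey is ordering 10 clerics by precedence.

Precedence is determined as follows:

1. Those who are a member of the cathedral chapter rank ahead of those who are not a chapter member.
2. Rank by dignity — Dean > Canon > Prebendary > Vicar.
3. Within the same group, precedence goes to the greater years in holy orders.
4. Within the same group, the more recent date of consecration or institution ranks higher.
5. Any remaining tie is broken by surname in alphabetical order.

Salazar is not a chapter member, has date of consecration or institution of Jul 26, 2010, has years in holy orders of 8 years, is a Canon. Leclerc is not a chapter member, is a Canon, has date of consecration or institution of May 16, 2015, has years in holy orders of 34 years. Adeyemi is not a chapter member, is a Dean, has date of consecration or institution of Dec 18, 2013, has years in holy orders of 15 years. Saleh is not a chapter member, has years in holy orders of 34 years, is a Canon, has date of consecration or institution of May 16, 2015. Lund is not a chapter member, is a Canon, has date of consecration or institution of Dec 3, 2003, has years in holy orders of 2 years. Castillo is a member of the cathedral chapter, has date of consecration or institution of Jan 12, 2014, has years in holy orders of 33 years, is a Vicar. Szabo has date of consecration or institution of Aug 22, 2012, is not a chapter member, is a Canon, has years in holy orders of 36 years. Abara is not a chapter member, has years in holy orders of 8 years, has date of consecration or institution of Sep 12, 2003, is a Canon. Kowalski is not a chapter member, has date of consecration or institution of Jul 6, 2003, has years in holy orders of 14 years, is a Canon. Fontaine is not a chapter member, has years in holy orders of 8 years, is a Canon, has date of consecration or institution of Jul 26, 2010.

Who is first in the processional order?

By the first rule: Castillo (a member of the cathedral chapter); then Adeyemi, Szabo, Leclerc, Saleh, Kowalski, Fontaine, Salazar, Abara and Lund (each not a chapter member).
Among Adeyemi, Szabo, Leclerc, Saleh, Kowalski, Fontaine, Salazar, Abara and Lund, by dignity: Adeyemi (Dean) before Szabo, Leclerc, Saleh, Kowalski, Fontaine, Salazar, Abara and Lund (Canon).
Among Szabo, Leclerc, Saleh, Kowalski, Fontaine, Salazar, Abara and Lund, by years in holy orders (higher first): Szabo (36 years) before Leclerc and Saleh (34 years) before Kowalski (14 years) before Fontaine, Salazar and Abara (8 years) before Lund (2 years).
Leclerc and Saleh both have date of consecration or institution May 16, 2015, so the next rule applies.
Among Leclerc and Saleh, alphabetically by surname: Leclerc before Saleh.
Among Fontaine, Salazar and Abara, by date of consecration or institution (later first): Fontaine and Salazar (Jul 26, 2010) before Abara (Sep 12, 2003).
Among Fontaine and Salazar, alphabetically by surname: Fontaine before Salazar.
Order: Castillo, Adeyemi, Szabo, Leclerc, Saleh, Kowalski, Fontaine, Salazar, Abara, Lund.

Castillo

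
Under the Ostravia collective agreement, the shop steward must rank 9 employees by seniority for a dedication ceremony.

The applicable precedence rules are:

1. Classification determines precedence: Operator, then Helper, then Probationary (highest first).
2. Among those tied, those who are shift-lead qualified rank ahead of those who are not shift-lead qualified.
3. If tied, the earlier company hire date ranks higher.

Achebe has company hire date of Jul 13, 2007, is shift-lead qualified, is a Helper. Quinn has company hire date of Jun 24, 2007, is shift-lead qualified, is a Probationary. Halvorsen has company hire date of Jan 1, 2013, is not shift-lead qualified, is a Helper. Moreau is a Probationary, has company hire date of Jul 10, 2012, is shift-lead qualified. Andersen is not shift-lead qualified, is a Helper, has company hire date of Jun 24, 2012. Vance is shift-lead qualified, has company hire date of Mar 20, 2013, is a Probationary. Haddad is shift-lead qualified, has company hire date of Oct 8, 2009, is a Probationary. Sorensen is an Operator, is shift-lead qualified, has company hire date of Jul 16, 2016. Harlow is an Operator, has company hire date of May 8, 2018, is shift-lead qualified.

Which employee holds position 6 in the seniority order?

Quinn

By classification: Sorensen and Harlow (Operator); then Achebe, Andersen and Halvorsen (Helper); then Quinn, Haddad, Moreau and Vance (Probationary).
Sorensen and Harlow are each shift-lead qualified, so the next rule applies.
Among Sorensen and Harlow, by company hire date (earlier first): Sorensen (Jul 16, 2016) before Harlow (May 8, 2018).
Among Achebe, Andersen and Halvorsen, shift-lead qualified before not shift-lead qualified: Achebe (shift-lead qualified) before Andersen and Halvorsen (not shift-lead qualified).
Among Andersen and Halvorsen, by company hire date (earlier first): Andersen (Jun 24, 2012) before Halvorsen (Jan 1, 2013).
Quinn, Haddad, Moreau and Vance are each shift-lead qualified, so the next rule applies.
Among Quinn, Haddad, Moreau and Vance, by company hire date (earlier first): Quinn (Jun 24, 2007) before Haddad (Oct 8, 2009) before Moreau (Jul 10, 2012) before Vance (Mar 20, 2013).
Order: Sorensen, Harlow, Achebe, Andersen, Halvorsen, Quinn, Haddad, Moreau, Vance.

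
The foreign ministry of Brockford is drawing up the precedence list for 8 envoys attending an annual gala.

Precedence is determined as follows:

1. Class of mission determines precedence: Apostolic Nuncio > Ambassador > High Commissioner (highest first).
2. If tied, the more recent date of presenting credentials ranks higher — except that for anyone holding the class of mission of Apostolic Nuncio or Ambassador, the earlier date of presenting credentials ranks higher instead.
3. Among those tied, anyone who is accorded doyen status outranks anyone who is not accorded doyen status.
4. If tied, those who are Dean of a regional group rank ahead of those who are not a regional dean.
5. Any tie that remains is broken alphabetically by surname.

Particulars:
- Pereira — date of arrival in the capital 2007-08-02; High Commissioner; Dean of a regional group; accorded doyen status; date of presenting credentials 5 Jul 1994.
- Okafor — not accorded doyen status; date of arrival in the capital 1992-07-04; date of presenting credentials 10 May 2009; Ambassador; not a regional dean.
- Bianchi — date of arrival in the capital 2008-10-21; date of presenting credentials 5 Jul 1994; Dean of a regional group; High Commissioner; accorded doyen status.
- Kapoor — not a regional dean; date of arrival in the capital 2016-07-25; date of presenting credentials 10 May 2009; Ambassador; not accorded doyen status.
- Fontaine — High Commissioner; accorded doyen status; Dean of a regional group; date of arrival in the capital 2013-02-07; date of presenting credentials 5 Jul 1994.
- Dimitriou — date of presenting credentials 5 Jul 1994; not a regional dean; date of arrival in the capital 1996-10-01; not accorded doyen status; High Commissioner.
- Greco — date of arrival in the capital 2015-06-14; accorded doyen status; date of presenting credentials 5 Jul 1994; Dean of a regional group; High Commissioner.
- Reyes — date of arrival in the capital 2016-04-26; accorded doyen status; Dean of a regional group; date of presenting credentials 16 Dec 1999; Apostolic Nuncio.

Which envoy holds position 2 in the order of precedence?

By class of mission: Reyes (Apostolic Nuncio); then Kapoor and Okafor (Ambassador); then Bianchi, Fontaine, Greco, Pereira and Dimitriou (High Commissioner).
Kapoor and Okafor both have date of presenting credentials 10 May 2009, so the next rule applies.
Kapoor and Okafor are each not accorded doyen status, so the next rule applies.
Kapoor and Okafor are each not a regional dean, so the next rule applies.
Among Kapoor and Okafor, alphabetically by surname: Kapoor before Okafor.
Bianchi, Fontaine, Greco, Pereira and Dimitriou all have date of presenting credentials 5 Jul 1994, so the next rule applies.
Among Bianchi, Fontaine, Greco, Pereira and Dimitriou, accorded doyen status before not accorded doyen status: Bianchi, Fontaine, Greco and Pereira (accorded doyen status) before Dimitriou (not accorded doyen status).
Bianchi, Fontaine, Greco and Pereira are each Dean of a regional group, so the next rule applies.
Among Bianchi, Fontaine, Greco and Pereira, alphabetically by surname: Bianchi before Fontaine before Greco before Pereira.
Order: Reyes, Kapoor, Okafor, Bianchi, Fontaine, Greco, Pereira, Dimitriou.

Kapoor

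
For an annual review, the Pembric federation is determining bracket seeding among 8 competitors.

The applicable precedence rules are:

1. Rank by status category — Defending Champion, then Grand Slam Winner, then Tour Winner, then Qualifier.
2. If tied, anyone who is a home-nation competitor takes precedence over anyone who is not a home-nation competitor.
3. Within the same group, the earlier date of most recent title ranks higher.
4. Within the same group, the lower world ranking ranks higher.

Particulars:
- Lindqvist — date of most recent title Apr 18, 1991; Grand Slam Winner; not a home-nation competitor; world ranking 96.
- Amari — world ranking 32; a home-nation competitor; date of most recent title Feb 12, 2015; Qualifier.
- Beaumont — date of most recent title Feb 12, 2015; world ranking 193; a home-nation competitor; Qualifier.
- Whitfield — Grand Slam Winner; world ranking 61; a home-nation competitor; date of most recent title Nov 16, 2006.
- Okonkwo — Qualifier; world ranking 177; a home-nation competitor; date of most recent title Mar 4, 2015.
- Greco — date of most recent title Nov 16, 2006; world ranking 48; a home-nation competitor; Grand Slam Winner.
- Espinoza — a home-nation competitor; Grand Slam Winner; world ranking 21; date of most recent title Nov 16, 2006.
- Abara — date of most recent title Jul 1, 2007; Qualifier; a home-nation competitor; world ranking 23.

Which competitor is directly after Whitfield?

By status category: Espinoza, Greco, Whitfield and Lindqvist (Grand Slam Winner); then Abara, Amari, Beaumont and Okonkwo (Qualifier).
Among Espinoza, Greco, Whitfield and Lindqvist, a home-nation competitor before not a home-nation competitor: Espinoza, Greco and Whitfield (a home-nation competitor) before Lindqvist (not a home-nation competitor).
Espinoza, Greco and Whitfield all have date of most recent title Nov 16, 2006, so the next rule applies.
Among Espinoza, Greco and Whitfield, by world ranking (lower first): Espinoza (21) before Greco (48) before Whitfield (61).
Abara, Amari, Beaumont and Okonkwo are each a home-nation competitor, so the next rule applies.
Among Abara, Amari, Beaumont and Okonkwo, by date of most recent title (earlier first): Abara (Jul 1, 2007) before Amari and Beaumont (Feb 12, 2015) before Okonkwo (Mar 4, 2015).
Among Amari and Beaumont, by world ranking (lower first): Amari (32) before Beaumont (193).
Order: Espinoza, Greco, Whitfield, Lindqvist, Abara, Amari, Beaumont, Okonkwo.

Lindqvist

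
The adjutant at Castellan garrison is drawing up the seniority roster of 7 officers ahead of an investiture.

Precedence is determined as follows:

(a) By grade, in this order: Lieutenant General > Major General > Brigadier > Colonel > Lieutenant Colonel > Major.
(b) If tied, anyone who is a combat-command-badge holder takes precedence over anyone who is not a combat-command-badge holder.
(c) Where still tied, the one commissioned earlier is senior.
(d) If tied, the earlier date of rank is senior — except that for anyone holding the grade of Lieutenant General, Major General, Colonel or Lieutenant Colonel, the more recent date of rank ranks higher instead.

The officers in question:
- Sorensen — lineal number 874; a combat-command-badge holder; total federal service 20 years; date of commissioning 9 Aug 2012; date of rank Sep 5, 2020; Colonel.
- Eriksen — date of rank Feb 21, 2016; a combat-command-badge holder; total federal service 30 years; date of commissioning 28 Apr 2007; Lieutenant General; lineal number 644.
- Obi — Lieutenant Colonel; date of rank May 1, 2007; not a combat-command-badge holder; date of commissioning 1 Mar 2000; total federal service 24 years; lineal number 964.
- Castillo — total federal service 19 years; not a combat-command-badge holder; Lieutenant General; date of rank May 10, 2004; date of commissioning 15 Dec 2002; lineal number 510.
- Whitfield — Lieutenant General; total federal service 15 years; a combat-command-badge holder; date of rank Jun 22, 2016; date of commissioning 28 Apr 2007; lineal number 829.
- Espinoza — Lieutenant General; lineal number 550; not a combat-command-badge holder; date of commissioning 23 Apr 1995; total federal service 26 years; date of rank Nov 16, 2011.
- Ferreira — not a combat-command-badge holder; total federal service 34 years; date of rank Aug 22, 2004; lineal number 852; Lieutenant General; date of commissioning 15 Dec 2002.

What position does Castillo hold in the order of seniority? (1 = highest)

By grade: Whitfield, Eriksen, Espinoza, Ferreira and Castillo (Lieutenant General); then Sorensen (Colonel); then Obi (Lieutenant Colonel).
Among Whitfield, Eriksen, Espinoza, Ferreira and Castillo, a combat-command-badge holder before not a combat-command-badge holder: Whitfield and Eriksen (a combat-command-badge holder) before Espinoza, Ferreira and Castillo (not a combat-command-badge holder).
Whitfield and Eriksen both have date of commissioning 28 Apr 2007, so the next rule applies.
Among Whitfield and Eriksen, by date of rank (later first) (reversed rule for this group): Whitfield (Jun 22, 2016) before Eriksen (Feb 21, 2016).
Among Espinoza, Ferreira and Castillo, by date of commissioning (earlier first): Espinoza (23 Apr 1995) before Ferreira and Castillo (15 Dec 2002).
Among Ferreira and Castillo, by date of rank (later first) (reversed rule for this group): Ferreira (Aug 22, 2004) before Castillo (May 10, 2004).
Order: Whitfield, Eriksen, Espinoza, Ferreira, Castillo, Sorensen, Obi. So position 5.

5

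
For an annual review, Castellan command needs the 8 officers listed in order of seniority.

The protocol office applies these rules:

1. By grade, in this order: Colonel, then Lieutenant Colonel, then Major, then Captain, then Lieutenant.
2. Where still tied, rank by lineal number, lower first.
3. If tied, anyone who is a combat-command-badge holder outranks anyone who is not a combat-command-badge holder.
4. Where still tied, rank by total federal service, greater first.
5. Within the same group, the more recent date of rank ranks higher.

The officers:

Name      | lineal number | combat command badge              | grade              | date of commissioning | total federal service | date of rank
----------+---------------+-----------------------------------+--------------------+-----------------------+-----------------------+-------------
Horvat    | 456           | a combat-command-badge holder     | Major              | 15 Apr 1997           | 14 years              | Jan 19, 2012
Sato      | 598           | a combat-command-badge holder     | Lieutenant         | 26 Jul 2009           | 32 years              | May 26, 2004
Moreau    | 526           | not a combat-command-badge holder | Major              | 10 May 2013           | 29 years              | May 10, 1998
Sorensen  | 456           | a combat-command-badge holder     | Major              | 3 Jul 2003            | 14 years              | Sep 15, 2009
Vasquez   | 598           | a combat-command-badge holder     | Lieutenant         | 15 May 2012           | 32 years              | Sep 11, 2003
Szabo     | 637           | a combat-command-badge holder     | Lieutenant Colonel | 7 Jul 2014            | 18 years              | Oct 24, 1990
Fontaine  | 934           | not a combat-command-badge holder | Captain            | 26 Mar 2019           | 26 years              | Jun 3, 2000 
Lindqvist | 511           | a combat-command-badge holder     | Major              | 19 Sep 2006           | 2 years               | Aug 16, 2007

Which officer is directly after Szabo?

Horvat

By grade: Szabo (Lieutenant Colonel); then Horvat, Sorensen, Lindqvist and Moreau (Major); then Fontaine (Captain); then Sato and Vasquez (Lieutenant).
Among Horvat, Sorensen, Lindqvist and Moreau, by lineal number (lower first): Horvat and Sorensen (456) before Lindqvist (511) before Moreau (526).
Horvat and Sorensen are each a combat-command-badge holder, so the next rule applies.
Horvat and Sorensen both have total federal service 14 years, so the next rule applies.
Among Horvat and Sorensen, by date of rank (later first): Horvat (Jan 19, 2012) before Sorensen (Sep 15, 2009).
Sato and Vasquez both have lineal number 598, so the next rule applies.
Sato and Vasquez are each a combat-command-badge holder, so the next rule applies.
Sato and Vasquez both have total federal service 32 years, so the next rule applies.
Among Sato and Vasquez, by date of rank (later first): Sato (May 26, 2004) before Vasquez (Sep 11, 2003).
Order: Szabo, Horvat, Sorensen, Lindqvist, Moreau, Fontaine, Sato, Vasquez.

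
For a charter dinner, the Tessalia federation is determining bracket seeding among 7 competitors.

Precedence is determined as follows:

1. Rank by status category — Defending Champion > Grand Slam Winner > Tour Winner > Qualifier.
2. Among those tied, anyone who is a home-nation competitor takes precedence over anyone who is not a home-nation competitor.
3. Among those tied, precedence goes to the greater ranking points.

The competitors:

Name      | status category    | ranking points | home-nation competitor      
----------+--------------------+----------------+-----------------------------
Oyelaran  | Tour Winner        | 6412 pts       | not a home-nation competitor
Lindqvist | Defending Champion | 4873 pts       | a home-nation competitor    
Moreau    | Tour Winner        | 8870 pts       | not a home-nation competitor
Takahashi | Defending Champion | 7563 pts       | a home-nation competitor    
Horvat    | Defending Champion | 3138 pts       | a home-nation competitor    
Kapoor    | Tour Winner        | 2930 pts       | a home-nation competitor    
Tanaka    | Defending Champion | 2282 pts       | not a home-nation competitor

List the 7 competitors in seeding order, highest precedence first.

Takahashi, Lindqvist, Horvat, Tanaka, Kapoor, Moreau, Oyelaran

By status category: Takahashi, Lindqvist, Horvat and Tanaka (Defending Champion); then Kapoor, Moreau and Oyelaran (Tour Winner).
Among Takahashi, Lindqvist, Horvat and Tanaka, a home-nation competitor before not a home-nation competitor: Takahashi, Lindqvist and Horvat (a home-nation competitor) before Tanaka (not a home-nation competitor).
Among Takahashi, Lindqvist and Horvat, by ranking points (higher first): Takahashi (7563 pts) before Lindqvist (4873 pts) before Horvat (3138 pts).
Among Kapoor, Moreau and Oyelaran, a home-nation competitor before not a home-nation competitor: Kapoor (a home-nation competitor) before Moreau and Oyelaran (not a home-nation competitor).
Among Moreau and Oyelaran, by ranking points (higher first): Moreau (8870 pts) before Oyelaran (6412 pts).
Full order: Takahashi, Lindqvist, Horvat, Tanaka, Kapoor, Moreau, Oyelaran.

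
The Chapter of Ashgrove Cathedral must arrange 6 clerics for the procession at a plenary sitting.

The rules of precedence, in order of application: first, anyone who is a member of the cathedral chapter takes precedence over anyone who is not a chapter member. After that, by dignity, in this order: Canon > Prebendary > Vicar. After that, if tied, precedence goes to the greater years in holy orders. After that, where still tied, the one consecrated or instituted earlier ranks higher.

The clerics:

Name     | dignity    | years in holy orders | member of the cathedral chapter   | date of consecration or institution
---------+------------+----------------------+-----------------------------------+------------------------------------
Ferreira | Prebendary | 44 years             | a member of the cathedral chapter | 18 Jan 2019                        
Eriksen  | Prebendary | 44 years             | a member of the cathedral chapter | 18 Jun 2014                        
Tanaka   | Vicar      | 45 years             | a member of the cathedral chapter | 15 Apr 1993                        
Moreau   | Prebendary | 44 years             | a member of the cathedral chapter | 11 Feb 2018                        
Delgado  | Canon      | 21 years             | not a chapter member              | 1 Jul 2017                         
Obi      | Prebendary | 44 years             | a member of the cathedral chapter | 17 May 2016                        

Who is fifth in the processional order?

Tanaka

By the first rule: Eriksen, Obi, Moreau, Ferreira and Tanaka (each a member of the cathedral chapter); then Delgado (not a chapter member).
Among Eriksen, Obi, Moreau, Ferreira and Tanaka, by dignity: Eriksen, Obi, Moreau and Ferreira (Prebendary) before Tanaka (Vicar).
Eriksen, Obi, Moreau and Ferreira all have years in holy orders 44 years, so the next rule applies.
Among Eriksen, Obi, Moreau and Ferreira, by date of consecration or institution (earlier first): Eriksen (18 Jun 2014) before Obi (17 May 2016) before Moreau (11 Feb 2018) before Ferreira (18 Jan 2019).
Order: Eriksen, Obi, Moreau, Ferreira, Tanaka, Delgado.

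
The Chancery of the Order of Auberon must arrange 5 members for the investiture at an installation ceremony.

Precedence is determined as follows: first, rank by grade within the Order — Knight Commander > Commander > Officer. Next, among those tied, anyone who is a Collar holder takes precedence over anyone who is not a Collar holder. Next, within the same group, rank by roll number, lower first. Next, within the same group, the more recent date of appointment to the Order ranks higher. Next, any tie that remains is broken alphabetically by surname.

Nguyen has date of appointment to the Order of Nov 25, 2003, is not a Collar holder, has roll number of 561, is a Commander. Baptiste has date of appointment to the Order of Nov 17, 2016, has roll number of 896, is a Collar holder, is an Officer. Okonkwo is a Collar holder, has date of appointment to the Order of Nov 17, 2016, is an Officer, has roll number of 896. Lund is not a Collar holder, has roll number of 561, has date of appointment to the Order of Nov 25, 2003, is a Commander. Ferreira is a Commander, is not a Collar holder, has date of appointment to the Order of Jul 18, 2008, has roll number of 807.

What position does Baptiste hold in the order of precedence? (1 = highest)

4

By grade within the Order: Lund, Nguyen and Ferreira (Commander); then Baptiste and Okonkwo (Officer).
Lund, Nguyen and Ferreira are each not a Collar holder, so the next rule applies.
Among Lund, Nguyen and Ferreira, by roll number (lower first): Lund and Nguyen (561) before Ferreira (807).
Lund and Nguyen both have date of appointment to the Order Nov 25, 2003, so the next rule applies.
Among Lund and Nguyen, alphabetically by surname: Lund before Nguyen.
Baptiste and Okonkwo are each a Collar holder, so the next rule applies.
Baptiste and Okonkwo both have roll number 896, so the next rule applies.
Baptiste and Okonkwo both have date of appointment to the Order Nov 17, 2016, so the next rule applies.
Among Baptiste and Okonkwo, alphabetically by surname: Baptiste before Okonkwo.
Order: Lund, Nguyen, Ferreira, Baptiste, Okonkwo. So position 4.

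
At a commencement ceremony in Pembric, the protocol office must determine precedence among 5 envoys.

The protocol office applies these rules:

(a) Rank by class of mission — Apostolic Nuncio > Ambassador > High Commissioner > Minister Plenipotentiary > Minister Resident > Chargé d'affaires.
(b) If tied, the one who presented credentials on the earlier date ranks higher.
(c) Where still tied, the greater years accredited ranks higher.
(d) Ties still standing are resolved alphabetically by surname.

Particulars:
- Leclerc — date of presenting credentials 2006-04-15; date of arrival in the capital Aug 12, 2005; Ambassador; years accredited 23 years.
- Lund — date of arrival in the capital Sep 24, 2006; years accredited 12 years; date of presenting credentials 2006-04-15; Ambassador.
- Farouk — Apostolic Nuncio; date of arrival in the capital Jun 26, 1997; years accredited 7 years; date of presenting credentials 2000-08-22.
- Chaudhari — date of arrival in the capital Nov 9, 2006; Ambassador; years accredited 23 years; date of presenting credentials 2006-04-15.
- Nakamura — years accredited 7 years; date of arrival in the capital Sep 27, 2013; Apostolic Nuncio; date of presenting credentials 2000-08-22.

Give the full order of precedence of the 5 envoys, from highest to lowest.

By class of mission: Farouk and Nakamura (Apostolic Nuncio); then Chaudhari, Leclerc and Lund (Ambassador).
Farouk and Nakamura both have date of presenting credentials 2000-08-22, so the next rule applies.
Farouk and Nakamura both have years accredited 7 years, so the next rule applies.
Among Farouk and Nakamura, alphabetically by surname: Farouk before Nakamura.
Chaudhari, Leclerc and Lund all have date of presenting credentials 2006-04-15, so the next rule applies.
Among Chaudhari, Leclerc and Lund, by years accredited (higher first): Chaudhari and Leclerc (23 years) before Lund (12 years).
Among Chaudhari and Leclerc, alphabetically by surname: Chaudhari before Leclerc.
Full order: Farouk, Nakamura, Chaudhari, Leclerc, Lund.

Farouk, Nakamura, Chaudhari, Leclerc, Lund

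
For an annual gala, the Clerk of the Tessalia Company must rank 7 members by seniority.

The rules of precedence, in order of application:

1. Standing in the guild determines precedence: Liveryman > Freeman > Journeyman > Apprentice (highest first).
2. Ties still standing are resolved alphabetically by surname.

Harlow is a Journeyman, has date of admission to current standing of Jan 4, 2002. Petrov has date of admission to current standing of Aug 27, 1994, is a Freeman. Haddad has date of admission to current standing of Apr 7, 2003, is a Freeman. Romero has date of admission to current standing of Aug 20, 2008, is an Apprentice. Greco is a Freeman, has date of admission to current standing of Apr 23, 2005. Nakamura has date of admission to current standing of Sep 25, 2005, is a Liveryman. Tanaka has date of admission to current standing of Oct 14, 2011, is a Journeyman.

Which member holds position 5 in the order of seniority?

By standing in the guild: Nakamura (Liveryman); then Greco, Haddad and Petrov (Freeman); then Harlow and Tanaka (Journeyman); then Romero (Apprentice).
Among Greco, Haddad and Petrov, alphabetically by surname: Greco before Haddad before Petrov.
Among Harlow and Tanaka, alphabetically by surname: Harlow before Tanaka.
Order: Nakamura, Greco, Haddad, Petrov, Harlow, Tanaka, Romero.

Harlow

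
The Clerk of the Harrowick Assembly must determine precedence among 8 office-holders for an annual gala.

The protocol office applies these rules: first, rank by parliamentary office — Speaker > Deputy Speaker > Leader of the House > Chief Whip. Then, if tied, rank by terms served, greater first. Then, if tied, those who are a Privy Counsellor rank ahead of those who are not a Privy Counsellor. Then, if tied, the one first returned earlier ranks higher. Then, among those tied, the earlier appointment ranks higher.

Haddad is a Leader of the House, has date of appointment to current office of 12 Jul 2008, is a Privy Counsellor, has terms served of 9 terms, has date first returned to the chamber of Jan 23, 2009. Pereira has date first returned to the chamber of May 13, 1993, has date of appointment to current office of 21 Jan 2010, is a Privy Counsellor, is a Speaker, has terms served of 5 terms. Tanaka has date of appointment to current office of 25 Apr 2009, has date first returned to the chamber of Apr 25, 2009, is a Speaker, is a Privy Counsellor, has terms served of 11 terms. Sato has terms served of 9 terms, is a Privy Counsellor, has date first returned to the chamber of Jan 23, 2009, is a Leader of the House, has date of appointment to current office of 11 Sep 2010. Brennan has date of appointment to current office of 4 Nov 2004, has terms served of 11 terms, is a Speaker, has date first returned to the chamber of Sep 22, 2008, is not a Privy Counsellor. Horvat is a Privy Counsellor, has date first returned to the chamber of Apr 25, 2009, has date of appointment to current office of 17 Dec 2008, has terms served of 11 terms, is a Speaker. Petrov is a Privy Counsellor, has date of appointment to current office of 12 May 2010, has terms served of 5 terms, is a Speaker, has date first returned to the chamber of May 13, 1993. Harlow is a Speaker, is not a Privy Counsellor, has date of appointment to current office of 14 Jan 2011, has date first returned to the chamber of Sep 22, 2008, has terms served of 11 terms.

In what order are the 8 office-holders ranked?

Horvat, Tanaka, Brennan, Harlow, Pereira, Petrov, Haddad, Sato

By parliamentary office: Horvat, Tanaka, Brennan, Harlow, Pereira and Petrov (Speaker); then Haddad and Sato (Leader of the House).
Among Horvat, Tanaka, Brennan, Harlow, Pereira and Petrov, by terms served (higher first): Horvat, Tanaka, Brennan and Harlow (11 terms) before Pereira and Petrov (5 terms).
Among Horvat, Tanaka, Brennan and Harlow, a Privy Counsellor before not a Privy Counsellor: Horvat and Tanaka (a Privy Counsellor) before Brennan and Harlow (not a Privy Counsellor).
Horvat and Tanaka both have date first returned to the chamber Apr 25, 2009, so the next rule applies.
Among Horvat and Tanaka, by date of appointment to current office (earlier first): Horvat (17 Dec 2008) before Tanaka (25 Apr 2009).
Brennan and Harlow both have date first returned to the chamber Sep 22, 2008, so the next rule applies.
Among Brennan and Harlow, by date of appointment to current office (earlier first): Brennan (4 Nov 2004) before Harlow (14 Jan 2011).
Pereira and Petrov are each a Privy Counsellor, so the next rule applies.
Pereira and Petrov both have date first returned to the chamber May 13, 1993, so the next rule applies.
Among Pereira and Petrov, by date of appointment to current office (earlier first): Pereira (21 Jan 2010) before Petrov (12 May 2010).
Haddad and Sato both have terms served 9 terms, so the next rule applies.
Haddad and Sato are each a Privy Counsellor, so the next rule applies.
Haddad and Sato both have date first returned to the chamber Jan 23, 2009, so the next rule applies.
Among Haddad and Sato, by date of appointment to current office (earlier first): Haddad (12 Jul 2008) before Sato (11 Sep 2010).
Full order: Horvat, Tanaka, Brennan, Harlow, Pereira, Petrov, Haddad, Sato.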